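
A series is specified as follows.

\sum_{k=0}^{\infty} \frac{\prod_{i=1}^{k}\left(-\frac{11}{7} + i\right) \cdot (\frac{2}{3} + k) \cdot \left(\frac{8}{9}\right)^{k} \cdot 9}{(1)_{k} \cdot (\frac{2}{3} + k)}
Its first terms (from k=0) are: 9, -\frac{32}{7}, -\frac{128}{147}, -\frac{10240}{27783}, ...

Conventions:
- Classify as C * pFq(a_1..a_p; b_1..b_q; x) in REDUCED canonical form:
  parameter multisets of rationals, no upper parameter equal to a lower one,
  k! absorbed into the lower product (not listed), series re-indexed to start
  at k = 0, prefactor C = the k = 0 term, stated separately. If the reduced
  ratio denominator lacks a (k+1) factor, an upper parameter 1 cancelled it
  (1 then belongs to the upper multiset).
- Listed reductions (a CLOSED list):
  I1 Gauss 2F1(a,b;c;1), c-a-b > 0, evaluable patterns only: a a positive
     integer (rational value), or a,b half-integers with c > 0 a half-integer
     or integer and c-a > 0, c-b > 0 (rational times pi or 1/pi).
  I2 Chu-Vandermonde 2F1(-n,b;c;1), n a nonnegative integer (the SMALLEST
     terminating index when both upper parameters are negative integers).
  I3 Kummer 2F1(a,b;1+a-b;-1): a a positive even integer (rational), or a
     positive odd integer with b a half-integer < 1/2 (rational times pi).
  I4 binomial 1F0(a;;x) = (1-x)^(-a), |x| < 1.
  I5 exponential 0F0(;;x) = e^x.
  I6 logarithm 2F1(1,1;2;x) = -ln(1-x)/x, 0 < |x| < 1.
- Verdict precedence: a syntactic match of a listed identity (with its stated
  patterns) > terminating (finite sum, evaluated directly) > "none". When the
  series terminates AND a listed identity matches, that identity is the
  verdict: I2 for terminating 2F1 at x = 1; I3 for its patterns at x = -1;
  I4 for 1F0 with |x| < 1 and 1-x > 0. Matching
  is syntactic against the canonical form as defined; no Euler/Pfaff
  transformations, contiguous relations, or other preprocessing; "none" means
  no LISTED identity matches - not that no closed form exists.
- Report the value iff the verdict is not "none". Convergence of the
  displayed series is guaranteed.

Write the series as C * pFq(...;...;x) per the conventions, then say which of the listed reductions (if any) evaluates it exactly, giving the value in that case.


With C = 9: the canonical form is 1F0(-\frac{4}{7}; -; \frac{8}{9}). Verdict: the I4 binomial reduction applies (the 1F0 binomial series: exponent 4/7, x = \frac{8}{9}). Its exact value is 9 \cdot \left(\frac{1}{9}\right)^{\frac{4}{7}}.

Key observation: t_0 being 9, striking the common factor k + 2/3 reduces the term (C = 9).
Adjacent-term ratio: r(k) = \frac{8}{9} * (k-\frac{4}{7}) / [(k+1)] - poly over poly, x = \frac{8}{9} from leading terms; C = 9 at k = 0.


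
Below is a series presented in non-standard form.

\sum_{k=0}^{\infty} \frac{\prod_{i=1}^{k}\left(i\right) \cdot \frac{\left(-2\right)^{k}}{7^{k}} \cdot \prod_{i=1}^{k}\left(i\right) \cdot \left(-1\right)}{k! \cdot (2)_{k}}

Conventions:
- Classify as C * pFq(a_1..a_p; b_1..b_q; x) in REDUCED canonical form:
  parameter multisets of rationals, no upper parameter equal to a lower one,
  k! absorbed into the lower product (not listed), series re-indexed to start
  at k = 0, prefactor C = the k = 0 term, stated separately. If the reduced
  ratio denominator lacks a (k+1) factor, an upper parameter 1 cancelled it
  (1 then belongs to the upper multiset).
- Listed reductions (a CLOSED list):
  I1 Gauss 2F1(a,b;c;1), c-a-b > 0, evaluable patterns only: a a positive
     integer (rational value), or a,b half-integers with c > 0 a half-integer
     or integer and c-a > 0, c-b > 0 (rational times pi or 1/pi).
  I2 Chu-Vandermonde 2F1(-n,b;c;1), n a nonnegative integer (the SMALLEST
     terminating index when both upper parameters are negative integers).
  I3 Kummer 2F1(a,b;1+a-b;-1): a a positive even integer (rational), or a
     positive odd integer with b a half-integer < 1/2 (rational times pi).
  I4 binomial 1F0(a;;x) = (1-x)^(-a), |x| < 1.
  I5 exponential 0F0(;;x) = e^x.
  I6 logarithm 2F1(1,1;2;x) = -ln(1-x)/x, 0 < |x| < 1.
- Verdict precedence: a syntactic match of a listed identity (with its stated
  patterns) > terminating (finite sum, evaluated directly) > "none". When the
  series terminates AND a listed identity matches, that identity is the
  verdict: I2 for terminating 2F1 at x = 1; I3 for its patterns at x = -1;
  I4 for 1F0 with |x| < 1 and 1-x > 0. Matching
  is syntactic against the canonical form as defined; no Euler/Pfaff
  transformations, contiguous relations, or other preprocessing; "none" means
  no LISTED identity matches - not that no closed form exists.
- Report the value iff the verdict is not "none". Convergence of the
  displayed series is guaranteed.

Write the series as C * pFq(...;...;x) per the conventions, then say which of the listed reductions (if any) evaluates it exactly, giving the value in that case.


This is -1 * 2F1(1, 1; 2; -\frac{2}{7}) in reduced canonical form. Verdict: logarithm (I6) fires (the logarithm: parameters (1,1;2), x = -\frac{2}{7}). Sum: \left(-\frac{7}{2}\right) \cdot \ln\left(\frac{9}{7}\right).

First insight: from the first term -1: the two geometric factors (C = -1, x = -2/7) combine into one argument.
Consecutive-term ratio: r(k) = -\frac{2}{7} * (k+1) (k+1) / [(k+2) (k+1)] - rational; roots negated = parameters, x = -\frac{2}{7}, C = -1.


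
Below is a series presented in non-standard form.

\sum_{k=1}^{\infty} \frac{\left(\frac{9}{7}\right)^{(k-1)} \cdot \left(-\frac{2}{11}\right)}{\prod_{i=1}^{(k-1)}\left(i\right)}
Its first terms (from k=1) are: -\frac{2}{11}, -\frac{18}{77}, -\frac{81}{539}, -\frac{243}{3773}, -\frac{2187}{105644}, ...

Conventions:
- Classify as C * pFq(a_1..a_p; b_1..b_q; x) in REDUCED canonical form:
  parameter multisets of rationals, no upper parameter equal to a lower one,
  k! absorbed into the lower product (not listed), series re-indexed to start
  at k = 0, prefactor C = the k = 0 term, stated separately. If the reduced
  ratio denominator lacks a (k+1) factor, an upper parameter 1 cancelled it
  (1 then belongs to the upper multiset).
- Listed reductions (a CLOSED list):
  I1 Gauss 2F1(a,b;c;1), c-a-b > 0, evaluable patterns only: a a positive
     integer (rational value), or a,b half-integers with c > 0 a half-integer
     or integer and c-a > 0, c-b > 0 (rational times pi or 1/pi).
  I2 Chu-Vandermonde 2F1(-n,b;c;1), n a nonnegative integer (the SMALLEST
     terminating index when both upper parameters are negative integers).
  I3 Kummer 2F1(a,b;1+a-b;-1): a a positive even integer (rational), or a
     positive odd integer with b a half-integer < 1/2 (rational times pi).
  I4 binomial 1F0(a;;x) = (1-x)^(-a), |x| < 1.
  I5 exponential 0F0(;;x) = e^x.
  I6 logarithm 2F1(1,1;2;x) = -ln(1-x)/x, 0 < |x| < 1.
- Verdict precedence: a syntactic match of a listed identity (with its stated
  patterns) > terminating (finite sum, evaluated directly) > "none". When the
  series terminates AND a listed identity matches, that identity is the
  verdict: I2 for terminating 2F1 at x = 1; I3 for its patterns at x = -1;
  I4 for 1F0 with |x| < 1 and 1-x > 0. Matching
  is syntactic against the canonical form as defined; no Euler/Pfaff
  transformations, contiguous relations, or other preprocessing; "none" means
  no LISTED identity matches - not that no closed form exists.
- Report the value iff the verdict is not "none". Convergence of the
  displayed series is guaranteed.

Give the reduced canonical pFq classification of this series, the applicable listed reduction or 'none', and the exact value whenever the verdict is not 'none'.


This is -\frac{2}{11} * 0F0(-; -; \frac{9}{7}) in reduced canonical form. Verdict: the I5 exponential reduction applies (the 0F0 exponential series at x = \frac{9}{7}). Its exact value is \left(-\frac{2}{11}\right) \cdot e^{\frac{9}{7}}.

Key step: with t_0 = -\frac{2}{11}, the product of the first k integers (C = -2/11) is k!.
Term ratio: r(k) = \frac{9}{7} * 1 / [(k+1)] - rational in k. x = \frac{9}{7}; t_0 = -\frac{2}{11}; negate the roots.


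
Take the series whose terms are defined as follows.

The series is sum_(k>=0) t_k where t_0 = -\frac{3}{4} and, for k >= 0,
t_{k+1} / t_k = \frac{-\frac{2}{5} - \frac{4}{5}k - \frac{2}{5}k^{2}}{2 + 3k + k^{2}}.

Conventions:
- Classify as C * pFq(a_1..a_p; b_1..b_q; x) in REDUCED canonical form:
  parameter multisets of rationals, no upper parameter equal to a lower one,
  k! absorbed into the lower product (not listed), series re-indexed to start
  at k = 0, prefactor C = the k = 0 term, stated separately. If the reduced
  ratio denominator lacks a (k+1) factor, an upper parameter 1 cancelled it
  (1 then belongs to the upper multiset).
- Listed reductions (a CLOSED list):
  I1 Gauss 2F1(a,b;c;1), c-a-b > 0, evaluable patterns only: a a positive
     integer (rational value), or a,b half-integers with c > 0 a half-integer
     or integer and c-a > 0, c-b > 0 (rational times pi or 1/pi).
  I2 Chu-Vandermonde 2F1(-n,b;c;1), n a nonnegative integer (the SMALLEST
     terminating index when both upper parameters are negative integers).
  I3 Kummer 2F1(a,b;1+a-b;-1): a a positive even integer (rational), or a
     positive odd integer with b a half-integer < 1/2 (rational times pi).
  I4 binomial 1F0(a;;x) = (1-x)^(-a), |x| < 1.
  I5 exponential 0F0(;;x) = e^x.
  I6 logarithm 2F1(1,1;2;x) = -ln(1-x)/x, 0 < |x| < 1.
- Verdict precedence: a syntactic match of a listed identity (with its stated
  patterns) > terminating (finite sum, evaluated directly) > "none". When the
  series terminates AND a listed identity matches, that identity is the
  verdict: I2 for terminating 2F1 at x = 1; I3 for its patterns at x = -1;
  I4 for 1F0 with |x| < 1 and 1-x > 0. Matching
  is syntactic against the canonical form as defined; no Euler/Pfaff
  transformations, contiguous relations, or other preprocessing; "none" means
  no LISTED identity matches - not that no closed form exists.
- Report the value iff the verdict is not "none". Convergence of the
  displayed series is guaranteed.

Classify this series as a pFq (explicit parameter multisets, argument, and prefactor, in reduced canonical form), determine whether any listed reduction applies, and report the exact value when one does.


Prefactor -\frac{3}{4}, argument -\frac{2}{5}: 2F1 with upper {1, 1} over lower {2}. Verdict: the I6 logarithm reduction fires (the logarithm: parameters (1,1;2), x = -\frac{2}{5}). Its exact value is \left(-\frac{15}{8}\right) \cdot \ln\left(\frac{7}{5}\right).

The tell: x = -\frac{2}{5} and the expanded ratio factors over Q; prefactor -3/4, roots give parameters.
Ratio: r(k) = -\frac{2}{5} * (k+1) (k+1) / [(k+2) (k+1)] ; factor over Q: parameters, x = -\frac{2}{5}, and C = -\frac{3}{4}.


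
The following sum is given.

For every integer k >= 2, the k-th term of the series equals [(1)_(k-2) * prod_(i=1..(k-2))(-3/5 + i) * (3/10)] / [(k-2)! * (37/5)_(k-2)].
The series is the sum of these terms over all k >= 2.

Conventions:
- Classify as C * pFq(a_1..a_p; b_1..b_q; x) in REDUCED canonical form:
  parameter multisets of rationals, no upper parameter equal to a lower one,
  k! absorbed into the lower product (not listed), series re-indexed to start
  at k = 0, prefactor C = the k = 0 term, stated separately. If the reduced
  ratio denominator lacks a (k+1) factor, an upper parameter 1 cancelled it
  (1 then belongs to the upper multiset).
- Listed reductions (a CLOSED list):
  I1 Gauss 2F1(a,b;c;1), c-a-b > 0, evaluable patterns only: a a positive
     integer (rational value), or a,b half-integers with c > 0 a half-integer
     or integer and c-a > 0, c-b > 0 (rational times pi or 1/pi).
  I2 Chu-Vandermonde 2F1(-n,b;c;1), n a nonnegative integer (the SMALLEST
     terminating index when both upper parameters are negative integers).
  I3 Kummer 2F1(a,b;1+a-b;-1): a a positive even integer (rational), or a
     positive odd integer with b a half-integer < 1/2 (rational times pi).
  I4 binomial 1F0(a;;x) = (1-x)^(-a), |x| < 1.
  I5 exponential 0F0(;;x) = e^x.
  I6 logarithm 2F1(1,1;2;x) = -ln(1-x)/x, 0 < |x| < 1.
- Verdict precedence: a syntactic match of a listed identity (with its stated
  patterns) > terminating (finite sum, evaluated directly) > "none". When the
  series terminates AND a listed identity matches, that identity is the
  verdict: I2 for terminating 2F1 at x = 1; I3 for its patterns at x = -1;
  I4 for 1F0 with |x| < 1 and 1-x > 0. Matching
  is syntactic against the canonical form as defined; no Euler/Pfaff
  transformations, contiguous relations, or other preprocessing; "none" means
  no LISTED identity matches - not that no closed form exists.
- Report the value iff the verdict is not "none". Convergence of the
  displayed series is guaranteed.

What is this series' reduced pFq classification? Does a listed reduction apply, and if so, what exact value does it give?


x = 1 here; the reduced form reads 2F1, upper {2/5, 1}, lower {37/5}, C = 3/10. Verdict: Gauss's theorem (I1) applies (x = 1: the Gamma ratio telescopes since c-a-b = 6 > 0 and a = 1 in Z>0). Exact value: 8/25.

The tell: t_0 = 3/10 here, and the running product (C = 3/10, x = 1) telescopes to a rising factorial.
Term ratio: r(k) = 1 * (k+2/5) (k+1) / [(k+37/5) (k+1)] - poly over poly, x = 1 from leading terms; C = 3/10 at k = 0.


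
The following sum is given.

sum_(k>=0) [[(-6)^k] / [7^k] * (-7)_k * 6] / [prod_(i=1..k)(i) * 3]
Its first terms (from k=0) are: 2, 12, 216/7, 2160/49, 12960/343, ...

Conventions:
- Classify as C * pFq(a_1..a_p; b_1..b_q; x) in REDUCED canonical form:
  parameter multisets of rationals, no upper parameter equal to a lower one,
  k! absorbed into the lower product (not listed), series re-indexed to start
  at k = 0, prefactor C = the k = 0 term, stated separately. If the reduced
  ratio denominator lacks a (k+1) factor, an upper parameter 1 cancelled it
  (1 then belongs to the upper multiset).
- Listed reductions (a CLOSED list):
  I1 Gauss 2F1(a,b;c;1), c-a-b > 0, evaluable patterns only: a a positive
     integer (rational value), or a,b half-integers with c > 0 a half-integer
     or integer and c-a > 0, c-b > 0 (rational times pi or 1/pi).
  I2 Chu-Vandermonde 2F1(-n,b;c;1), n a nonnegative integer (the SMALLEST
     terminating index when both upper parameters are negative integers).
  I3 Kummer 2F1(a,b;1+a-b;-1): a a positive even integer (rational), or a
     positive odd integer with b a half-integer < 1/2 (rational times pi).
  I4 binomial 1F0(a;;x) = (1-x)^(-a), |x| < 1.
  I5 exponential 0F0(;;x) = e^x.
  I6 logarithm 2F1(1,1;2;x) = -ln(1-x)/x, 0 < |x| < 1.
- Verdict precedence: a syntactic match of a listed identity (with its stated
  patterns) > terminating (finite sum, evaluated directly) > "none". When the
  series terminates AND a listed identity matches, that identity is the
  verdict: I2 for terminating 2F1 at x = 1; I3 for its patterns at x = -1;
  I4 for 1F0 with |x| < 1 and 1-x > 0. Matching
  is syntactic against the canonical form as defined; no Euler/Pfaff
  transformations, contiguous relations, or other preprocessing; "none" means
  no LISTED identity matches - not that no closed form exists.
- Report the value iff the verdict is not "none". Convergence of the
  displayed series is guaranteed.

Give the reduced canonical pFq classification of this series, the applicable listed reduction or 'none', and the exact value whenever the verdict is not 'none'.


Prefactor 2, argument -6/7: 1F0 with upper {-7} over lower {-}. Verdict: the I4 binomial reduction matches (the 1F0 binomial series: exponent 7, x = -6/7). Exact value: 125497034/823543.

First insight: x = (-6/7) and the product of the first k integers (C = 2) is k!.
Consecutive-term ratio: r(k) = (-6/7) * (k-7) / [(k+1)] ; factor over Q: parameters, x = (-6/7), and C = 2.


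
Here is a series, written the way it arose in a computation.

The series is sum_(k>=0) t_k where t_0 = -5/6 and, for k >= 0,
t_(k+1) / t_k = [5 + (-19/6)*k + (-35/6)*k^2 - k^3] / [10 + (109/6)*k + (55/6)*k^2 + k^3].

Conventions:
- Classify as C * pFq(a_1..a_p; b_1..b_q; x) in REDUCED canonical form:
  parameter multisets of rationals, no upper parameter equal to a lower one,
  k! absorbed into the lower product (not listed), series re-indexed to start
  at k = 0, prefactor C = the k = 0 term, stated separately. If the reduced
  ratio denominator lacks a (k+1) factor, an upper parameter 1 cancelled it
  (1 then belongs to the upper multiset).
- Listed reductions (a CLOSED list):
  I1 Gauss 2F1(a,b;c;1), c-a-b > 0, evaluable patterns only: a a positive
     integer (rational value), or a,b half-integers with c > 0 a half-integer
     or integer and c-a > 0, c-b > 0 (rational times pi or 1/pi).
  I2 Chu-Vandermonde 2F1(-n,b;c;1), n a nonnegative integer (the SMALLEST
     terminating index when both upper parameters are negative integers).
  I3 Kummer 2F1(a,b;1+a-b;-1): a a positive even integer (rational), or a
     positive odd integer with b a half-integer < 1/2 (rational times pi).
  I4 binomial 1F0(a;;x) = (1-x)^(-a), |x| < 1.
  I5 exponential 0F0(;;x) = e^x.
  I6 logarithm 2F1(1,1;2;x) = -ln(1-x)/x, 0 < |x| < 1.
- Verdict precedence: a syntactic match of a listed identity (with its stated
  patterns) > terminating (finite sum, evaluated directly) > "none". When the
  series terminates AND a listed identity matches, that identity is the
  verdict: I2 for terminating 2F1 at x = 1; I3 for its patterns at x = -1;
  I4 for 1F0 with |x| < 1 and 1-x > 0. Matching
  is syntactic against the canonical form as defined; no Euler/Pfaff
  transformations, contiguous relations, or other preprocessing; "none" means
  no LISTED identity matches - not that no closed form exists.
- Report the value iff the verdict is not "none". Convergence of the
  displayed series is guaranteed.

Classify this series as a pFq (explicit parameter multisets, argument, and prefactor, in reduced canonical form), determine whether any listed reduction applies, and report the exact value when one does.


At argument -1: a 2F1 with upper {-2/3, 5}, lower {20/3}, scaled by C = -5/6. Verdict: none - this 2F1 at x = -1 matches no listed pattern, and upper {-2/3, 5} holds no stopper.

First insight: t_0 being -5/6, roots of the ratio polynomials (C = -5/6, x = -1) are the negated parameters.
Term ratio: r(k) = (-1) * (k-2/3) (k+5) / [(k+20/3) (k+1)] - rational; roots negated = parameters, x = (-1), C = -5/6.


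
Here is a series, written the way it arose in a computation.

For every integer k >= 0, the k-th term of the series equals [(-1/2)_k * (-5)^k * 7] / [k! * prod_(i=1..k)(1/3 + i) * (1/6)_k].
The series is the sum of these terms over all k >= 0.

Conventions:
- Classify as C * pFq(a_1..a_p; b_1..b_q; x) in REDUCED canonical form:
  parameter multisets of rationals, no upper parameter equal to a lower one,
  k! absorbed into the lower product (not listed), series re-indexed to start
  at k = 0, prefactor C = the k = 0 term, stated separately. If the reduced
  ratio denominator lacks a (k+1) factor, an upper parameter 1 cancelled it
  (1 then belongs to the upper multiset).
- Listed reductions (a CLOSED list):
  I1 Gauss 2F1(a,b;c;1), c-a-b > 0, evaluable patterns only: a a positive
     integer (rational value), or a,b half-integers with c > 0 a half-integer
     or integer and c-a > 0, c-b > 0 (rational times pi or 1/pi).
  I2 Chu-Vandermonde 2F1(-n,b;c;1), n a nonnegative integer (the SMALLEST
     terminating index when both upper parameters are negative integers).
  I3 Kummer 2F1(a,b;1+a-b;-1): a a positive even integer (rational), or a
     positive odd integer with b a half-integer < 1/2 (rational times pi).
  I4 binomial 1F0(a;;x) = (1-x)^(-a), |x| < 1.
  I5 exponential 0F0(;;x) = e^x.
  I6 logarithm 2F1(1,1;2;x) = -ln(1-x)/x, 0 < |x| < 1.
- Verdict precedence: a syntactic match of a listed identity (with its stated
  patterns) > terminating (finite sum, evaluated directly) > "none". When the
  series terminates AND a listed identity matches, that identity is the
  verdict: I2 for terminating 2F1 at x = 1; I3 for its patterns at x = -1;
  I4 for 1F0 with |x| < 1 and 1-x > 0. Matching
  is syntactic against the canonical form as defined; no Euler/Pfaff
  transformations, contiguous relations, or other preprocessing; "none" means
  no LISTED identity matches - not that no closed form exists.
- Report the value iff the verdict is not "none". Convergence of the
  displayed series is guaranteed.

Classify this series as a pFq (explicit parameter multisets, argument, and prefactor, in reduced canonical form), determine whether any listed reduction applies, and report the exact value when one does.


Classification (C = 7): 1F2 with upper {-1/2}, lower {1/6, 4/3}, argument x = -5. Verdict: none. Every listed pattern misses the 1F2 form at -5, upper {-1/2}.

Structural cue: t_0 = 7 here, and the lower running product (prefactor 7) is a rising factorial.
Step ratio: r(k) = (-5) * (k-1/2) / [(k+1/6) (k+4/3) (k+1)] ; factor over Q: parameters, x = (-5), and C = 7.


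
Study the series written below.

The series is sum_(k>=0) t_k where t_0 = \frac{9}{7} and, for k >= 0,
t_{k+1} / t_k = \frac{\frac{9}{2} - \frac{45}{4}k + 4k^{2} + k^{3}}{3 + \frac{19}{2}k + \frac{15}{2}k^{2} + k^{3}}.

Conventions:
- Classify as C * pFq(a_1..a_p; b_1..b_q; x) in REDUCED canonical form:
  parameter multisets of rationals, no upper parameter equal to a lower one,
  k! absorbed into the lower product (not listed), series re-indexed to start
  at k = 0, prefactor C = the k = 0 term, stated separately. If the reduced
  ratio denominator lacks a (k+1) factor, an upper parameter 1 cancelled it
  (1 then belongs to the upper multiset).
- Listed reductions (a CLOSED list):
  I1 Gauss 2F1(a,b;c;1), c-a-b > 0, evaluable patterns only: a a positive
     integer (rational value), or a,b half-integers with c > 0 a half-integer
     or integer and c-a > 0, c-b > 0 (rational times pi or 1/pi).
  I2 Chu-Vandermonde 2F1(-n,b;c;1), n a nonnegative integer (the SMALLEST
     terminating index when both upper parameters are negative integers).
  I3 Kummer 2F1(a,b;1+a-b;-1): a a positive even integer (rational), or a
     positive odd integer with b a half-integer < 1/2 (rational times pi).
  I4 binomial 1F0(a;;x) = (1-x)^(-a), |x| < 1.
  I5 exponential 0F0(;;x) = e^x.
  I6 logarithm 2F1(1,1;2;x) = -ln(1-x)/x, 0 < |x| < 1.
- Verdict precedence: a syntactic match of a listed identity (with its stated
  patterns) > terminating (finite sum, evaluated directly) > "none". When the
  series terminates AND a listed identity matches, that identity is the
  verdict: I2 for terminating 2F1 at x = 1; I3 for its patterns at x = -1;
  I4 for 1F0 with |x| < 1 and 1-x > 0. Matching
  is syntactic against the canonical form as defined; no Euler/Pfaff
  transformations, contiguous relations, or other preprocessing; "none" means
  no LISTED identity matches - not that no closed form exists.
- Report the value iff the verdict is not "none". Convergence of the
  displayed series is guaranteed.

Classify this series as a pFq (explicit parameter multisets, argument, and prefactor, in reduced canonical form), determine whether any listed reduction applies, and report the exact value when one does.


The tell: from the first term \frac{9}{7}: factor the ratio over Q (C = 9/7, x = 1): negated roots = parameters.
Step ratio: r(k) = 1 * (k-\frac{3}{2}) (k-\frac{1}{2}) / [(k+\frac{1}{2}) (k+1)] - rational in k, leading ratio 1; with t_0 = \frac{9}{7}, classification follows.

Canonical form: C = \frac{9}{7} times 2F1 with upper {-\frac{3}{2}, -\frac{1}{2}}, lower {\frac{1}{2}}, x = 1. Verdict: Gauss's theorem I1 (half-integer case) matches (x = 1; upper {-\frac{3}{2}, -\frac{1}{2}} half-integers, c = \frac{1}{2} in the evaluable pattern). Its exact value is \frac{27}{28} \cdot \pi.


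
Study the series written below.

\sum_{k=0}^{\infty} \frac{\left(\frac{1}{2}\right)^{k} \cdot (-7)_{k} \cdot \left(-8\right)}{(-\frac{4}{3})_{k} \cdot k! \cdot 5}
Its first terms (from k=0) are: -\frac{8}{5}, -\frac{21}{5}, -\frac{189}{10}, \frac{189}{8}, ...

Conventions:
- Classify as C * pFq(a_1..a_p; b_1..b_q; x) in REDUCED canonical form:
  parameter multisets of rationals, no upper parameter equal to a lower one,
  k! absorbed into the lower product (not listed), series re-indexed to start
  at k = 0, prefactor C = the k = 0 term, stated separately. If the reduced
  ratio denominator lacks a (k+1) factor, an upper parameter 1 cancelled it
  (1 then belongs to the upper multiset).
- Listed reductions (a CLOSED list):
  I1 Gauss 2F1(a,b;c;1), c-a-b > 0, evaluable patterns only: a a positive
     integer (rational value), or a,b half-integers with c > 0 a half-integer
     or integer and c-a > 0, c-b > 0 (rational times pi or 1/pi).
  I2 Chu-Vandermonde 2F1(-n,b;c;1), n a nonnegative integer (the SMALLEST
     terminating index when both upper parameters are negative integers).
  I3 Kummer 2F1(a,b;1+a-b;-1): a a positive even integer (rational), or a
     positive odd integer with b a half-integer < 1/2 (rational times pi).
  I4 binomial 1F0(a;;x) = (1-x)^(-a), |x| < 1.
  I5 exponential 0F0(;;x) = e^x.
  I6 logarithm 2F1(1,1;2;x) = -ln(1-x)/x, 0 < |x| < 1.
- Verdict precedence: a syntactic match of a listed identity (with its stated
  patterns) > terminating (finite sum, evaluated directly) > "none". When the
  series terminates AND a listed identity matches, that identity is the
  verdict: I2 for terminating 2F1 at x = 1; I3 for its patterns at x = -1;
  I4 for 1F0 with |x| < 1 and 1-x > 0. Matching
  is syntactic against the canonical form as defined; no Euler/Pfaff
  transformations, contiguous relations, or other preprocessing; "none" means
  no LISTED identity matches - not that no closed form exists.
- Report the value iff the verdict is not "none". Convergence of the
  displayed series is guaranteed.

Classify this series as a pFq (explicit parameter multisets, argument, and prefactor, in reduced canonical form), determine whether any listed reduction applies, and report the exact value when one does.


This is -\frac{8}{5} * 1F1(-7; -\frac{4}{3}; \frac{1}{2}) in reduced canonical form. Verdict: terminating - no listed pattern fits, but -7 in the upper list cuts the series at k = 7; direct evaluation. Hence: -\frac{29177089}{3942400}.

Key observation: t_0 = -\frac{8}{5} here, and the constant factors (C = -8/5, x = 1/2) combine into one prefactor.
Adjacent-term ratio: r(k) = \frac{1}{2} * (k-7) / [(k-\frac{4}{3}) (k+1)] - rational; roots negated = parameters, x = \frac{1}{2}, C = -\frac{8}{5}.


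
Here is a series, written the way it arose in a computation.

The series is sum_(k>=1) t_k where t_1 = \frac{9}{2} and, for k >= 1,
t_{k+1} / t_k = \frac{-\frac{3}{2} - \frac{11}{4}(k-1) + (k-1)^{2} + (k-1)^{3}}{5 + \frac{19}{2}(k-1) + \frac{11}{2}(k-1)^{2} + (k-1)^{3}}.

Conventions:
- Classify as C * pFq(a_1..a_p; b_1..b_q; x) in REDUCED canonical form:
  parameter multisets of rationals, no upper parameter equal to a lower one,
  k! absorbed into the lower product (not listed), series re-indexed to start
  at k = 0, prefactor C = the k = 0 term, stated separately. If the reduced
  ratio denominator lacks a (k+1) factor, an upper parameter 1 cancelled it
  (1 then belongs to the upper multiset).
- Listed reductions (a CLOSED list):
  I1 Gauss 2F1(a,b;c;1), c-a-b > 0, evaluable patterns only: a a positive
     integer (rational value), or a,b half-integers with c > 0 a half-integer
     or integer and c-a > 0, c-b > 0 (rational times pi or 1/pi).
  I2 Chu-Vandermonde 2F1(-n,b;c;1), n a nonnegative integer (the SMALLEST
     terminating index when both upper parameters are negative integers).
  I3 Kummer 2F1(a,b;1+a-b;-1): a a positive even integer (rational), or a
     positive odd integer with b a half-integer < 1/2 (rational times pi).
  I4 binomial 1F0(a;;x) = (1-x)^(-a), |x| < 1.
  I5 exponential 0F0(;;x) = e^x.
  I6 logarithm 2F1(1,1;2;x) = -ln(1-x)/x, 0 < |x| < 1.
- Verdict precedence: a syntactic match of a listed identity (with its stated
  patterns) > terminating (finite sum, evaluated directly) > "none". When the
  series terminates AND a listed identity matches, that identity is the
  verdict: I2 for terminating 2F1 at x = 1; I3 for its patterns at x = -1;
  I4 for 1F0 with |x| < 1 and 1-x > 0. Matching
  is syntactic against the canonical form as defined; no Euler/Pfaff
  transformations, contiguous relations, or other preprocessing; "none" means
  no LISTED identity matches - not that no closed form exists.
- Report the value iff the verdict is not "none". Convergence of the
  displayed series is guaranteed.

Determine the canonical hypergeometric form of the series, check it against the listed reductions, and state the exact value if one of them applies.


This is \frac{9}{2} * 2F1(-\frac{3}{2}, \frac{1}{2}; \frac{5}{2}; 1) in reduced canonical form. Verdict: Gauss (I1, half-integer pattern) matches (x = 1; upper {-\frac{3}{2}, \frac{1}{2}} half-integers, c = \frac{5}{2} in the evaluable pattern). Exact value: \frac{135}{128} \cdot \pi.

Key step: with t_0 = \frac{9}{2}, the parameter 2 appears in both the upper and lower lists and cancels.
Ratio: r(k) = 1 * (k-\frac{3}{2}) (k+\frac{1}{2}) / [(k+\frac{5}{2}) (k+1)] - rational in k, leading ratio 1; with t_0 = \frac{9}{2}, classification follows.


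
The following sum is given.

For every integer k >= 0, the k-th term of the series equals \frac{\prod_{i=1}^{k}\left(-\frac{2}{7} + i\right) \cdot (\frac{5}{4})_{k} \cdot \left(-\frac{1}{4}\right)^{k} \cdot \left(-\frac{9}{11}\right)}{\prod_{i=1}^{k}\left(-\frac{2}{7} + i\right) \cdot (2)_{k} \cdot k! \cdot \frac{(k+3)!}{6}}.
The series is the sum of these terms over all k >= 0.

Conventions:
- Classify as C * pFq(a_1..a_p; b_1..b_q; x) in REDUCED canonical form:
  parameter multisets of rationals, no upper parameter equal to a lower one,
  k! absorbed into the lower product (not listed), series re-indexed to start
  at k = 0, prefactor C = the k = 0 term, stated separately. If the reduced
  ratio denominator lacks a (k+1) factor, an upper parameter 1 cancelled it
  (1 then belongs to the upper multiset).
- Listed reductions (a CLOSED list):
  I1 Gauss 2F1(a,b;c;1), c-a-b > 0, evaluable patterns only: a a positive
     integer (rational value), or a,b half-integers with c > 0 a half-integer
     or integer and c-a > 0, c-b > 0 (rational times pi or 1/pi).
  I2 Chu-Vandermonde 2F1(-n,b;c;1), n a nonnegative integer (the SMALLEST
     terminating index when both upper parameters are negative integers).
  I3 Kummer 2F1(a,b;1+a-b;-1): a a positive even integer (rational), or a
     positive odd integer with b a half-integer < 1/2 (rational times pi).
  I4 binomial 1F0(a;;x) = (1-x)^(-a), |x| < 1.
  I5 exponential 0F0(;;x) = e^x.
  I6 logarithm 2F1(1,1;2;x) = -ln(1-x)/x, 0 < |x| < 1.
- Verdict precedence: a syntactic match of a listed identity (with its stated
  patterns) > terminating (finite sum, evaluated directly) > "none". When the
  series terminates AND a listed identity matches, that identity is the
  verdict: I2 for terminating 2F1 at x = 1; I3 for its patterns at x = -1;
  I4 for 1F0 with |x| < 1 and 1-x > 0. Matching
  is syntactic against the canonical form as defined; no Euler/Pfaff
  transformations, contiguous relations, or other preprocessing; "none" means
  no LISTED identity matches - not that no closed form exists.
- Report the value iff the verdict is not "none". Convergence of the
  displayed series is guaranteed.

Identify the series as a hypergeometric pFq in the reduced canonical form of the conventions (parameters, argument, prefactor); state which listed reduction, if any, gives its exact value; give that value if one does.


Classification (C = -\frac{9}{11}): 1F2 with upper {\frac{5}{4}}, lower {2, 4}, argument x = -\frac{1}{4}. Verdict: none here - no I1-I6 shape fits x = -\frac{1}{4} with lower {2, 4}.

Structural cue: from the first term -\frac{9}{11}: the running product (C = -9/11, x = -1/4) telescopes to a rising factorial.
Adjacent-term ratio: r(k) = -\frac{1}{4} * (k+\frac{5}{4}) / [(k+2) (k+4) (k+1)] - rational in k. x = -\frac{1}{4}; t_0 = -\frac{9}{11}; negate the roots.


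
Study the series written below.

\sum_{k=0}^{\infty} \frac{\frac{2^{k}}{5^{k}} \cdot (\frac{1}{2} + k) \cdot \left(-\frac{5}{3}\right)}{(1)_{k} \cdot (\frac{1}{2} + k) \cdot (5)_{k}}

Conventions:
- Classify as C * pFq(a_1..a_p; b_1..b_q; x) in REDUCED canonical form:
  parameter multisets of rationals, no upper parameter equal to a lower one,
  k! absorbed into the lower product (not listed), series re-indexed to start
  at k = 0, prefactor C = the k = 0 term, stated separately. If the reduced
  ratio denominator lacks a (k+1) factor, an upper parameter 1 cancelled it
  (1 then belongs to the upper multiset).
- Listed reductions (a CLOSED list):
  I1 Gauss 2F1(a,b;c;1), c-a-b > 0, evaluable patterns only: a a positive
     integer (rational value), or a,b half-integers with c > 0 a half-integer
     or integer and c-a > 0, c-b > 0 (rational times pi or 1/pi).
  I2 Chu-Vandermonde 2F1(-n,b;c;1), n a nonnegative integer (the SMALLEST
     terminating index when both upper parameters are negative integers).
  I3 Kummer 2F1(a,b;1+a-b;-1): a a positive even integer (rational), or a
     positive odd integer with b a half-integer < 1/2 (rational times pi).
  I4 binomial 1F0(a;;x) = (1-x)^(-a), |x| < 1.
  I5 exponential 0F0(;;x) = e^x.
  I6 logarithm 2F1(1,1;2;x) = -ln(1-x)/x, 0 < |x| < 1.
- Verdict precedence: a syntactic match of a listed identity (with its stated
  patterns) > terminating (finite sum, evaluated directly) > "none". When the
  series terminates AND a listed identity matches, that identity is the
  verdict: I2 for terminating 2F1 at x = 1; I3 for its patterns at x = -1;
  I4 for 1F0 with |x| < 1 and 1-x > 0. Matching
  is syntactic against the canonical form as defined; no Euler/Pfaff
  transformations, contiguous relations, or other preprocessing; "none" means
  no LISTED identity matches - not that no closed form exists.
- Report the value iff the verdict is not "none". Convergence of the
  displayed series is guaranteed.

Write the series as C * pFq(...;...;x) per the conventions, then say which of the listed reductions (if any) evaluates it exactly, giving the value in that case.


Canonical form: C = -\frac{5}{3} times 0F1 with upper {-}, lower {5}, x = \frac{2}{5}. Verdict: none - at argument \frac{2}{5} the multisets {-} ; {5} match no listed identity.

The tell: from the first term -\frac{5}{3}: (1)_k (C = -5/3) is k! itself.
Ratio: r(k) = \frac{2}{5} * 1 / [(k+5) (k+1)] ; factor over Q: parameters, x = \frac{2}{5}, and C = -\frac{5}{3}.


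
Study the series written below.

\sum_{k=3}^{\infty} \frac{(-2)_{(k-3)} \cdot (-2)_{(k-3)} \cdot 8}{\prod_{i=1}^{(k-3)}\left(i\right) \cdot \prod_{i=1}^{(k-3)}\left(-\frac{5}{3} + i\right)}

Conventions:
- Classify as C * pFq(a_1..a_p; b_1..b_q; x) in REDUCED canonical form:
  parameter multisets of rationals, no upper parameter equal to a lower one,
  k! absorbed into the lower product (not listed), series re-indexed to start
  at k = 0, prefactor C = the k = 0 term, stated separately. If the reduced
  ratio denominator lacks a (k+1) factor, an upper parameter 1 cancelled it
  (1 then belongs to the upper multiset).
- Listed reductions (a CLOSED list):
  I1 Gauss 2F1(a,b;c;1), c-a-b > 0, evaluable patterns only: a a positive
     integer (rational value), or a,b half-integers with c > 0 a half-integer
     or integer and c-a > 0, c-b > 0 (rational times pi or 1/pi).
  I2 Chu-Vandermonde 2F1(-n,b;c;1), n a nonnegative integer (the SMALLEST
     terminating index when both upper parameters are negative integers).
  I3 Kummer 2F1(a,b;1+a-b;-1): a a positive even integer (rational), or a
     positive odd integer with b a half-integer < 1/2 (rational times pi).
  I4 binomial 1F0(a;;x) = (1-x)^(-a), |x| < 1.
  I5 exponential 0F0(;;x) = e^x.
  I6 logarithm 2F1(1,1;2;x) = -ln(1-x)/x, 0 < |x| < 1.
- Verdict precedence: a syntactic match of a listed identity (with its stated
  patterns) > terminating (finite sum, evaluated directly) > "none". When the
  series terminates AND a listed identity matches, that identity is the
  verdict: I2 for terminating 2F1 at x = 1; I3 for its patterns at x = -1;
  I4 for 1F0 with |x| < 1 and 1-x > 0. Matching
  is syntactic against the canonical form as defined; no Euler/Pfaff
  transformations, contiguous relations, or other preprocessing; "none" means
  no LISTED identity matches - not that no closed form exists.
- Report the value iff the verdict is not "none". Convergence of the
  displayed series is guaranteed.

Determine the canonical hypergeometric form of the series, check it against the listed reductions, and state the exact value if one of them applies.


Classification (C = 8): 2F1 with upper {-2, -2}, lower {-\frac{2}{3}}, argument x = 1. Verdict: the Chu-Vandermonde identity I2 fires (terminating 2F1 at x = 1 with n = 2, b = -2, c = -\frac{2}{3}). Value: -112.

Key observation: x = 1 and the lower running product (C = 8, x = 1) is a rising factorial.
Consecutive-term ratio: r(k) = 1 * (k-2) (k-2) / [(k-\frac{2}{3}) (k+1)] - rational in k. x = 1; t_0 = 8; negate the roots.


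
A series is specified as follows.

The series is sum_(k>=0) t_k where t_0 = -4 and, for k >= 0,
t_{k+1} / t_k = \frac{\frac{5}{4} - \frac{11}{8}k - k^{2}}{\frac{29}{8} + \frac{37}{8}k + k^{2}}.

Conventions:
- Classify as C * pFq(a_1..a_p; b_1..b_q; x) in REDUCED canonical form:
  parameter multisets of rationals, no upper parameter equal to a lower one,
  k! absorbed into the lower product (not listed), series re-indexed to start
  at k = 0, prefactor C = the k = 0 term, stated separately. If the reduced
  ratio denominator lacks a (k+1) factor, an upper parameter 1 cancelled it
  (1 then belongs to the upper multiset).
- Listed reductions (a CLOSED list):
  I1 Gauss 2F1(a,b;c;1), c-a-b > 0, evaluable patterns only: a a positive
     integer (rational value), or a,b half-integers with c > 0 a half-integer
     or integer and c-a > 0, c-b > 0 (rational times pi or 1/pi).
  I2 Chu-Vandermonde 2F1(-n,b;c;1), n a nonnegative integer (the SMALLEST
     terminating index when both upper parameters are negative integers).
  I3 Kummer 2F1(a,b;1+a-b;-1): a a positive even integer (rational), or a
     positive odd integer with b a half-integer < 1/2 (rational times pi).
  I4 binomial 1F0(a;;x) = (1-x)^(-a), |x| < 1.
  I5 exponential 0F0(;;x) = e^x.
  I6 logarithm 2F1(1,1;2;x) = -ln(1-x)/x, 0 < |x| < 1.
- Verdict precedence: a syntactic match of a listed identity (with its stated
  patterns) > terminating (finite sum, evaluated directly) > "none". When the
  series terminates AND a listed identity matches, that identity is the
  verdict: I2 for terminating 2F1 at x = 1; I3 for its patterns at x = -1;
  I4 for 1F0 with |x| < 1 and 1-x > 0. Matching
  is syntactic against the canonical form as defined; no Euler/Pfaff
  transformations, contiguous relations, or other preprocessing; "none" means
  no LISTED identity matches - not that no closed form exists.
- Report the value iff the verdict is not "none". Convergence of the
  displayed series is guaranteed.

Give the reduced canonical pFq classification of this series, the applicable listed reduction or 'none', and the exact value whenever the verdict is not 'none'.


First insight: with t_0 = -4, the expanded ratio factors over Q; C = -4, x = -1, roots give parameters.
Term ratio: r(k) = -1 * (k-\frac{5}{8}) (k+2) / [(k+\frac{29}{8}) (k+1)] - rational; roots negated = parameters, x = -1, C = -4.

Canonical form: C = -4 times 2F1 with upper {-\frac{5}{8}, 2}, lower {\frac{29}{8}}, x = -1. Verdict: Kummer's theorem (I3) matches (x = -1; c = \frac{29}{8} equals 1+a-b for upper {-\frac{5}{8}, 2}: listed pattern). Its exact value is -\frac{21}{4}.


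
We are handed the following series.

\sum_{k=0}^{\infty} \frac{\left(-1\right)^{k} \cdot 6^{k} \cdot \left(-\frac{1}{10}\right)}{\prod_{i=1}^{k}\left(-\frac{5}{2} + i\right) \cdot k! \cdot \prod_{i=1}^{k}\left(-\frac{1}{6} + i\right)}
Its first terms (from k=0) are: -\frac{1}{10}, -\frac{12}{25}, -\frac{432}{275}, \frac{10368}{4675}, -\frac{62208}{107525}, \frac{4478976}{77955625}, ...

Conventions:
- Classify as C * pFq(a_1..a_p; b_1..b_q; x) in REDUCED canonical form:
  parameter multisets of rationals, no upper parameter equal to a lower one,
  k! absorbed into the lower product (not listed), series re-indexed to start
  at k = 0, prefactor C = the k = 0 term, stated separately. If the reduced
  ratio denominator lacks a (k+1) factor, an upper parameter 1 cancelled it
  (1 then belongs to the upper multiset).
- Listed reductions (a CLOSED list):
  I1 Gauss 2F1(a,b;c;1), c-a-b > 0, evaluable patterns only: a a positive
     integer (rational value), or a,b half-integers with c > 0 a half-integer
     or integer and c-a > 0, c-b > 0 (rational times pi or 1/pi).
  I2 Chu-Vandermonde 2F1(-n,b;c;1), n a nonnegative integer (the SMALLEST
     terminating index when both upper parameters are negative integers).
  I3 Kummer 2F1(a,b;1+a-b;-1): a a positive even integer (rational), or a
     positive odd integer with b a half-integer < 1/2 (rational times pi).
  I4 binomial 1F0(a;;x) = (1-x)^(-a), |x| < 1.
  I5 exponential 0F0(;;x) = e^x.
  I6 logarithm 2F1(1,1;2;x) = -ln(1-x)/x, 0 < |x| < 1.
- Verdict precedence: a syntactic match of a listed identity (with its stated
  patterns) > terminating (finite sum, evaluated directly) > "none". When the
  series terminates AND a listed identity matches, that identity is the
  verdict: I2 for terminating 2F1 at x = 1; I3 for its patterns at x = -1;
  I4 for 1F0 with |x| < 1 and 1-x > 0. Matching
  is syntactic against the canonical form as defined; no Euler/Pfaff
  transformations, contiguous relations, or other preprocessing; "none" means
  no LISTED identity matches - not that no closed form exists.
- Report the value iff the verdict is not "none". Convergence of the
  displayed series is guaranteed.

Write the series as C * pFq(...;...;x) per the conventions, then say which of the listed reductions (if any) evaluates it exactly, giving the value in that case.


This is -\frac{1}{10} * 0F2(-; -\frac{3}{2}, \frac{5}{6}; -6) in reduced canonical form. Verdict: none - at argument -6 the multisets {-} ; {-\frac{3}{2}, \frac{5}{6}} match no listed identity.

First insight: t_0 being -\frac{1}{10}, the (-1)^k factor (C = -1/10, x = -6) folds into the argument's sign.
Consecutive-term ratio: r(k) = -6 * 1 / [(k-\frac{3}{2}) (k+\frac{5}{6}) (k+1)] - rational in k, leading ratio -6; with t_0 = -\frac{1}{10}, classification follows.
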